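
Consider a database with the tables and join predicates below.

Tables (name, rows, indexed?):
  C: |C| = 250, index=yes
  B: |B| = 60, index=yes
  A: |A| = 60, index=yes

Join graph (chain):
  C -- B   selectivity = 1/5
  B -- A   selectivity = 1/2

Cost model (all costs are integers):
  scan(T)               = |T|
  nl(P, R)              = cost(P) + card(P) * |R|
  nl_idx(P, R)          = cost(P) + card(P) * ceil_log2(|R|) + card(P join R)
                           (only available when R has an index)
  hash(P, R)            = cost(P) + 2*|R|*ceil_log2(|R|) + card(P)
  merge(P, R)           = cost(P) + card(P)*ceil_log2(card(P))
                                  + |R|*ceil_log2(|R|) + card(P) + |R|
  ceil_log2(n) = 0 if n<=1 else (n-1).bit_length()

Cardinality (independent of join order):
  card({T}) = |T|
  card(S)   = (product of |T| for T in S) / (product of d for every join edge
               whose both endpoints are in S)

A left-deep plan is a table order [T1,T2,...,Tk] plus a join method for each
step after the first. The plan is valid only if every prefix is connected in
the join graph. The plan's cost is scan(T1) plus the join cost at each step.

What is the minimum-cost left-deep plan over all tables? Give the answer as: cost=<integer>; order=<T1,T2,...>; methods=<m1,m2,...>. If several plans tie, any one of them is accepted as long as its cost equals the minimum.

Selinger DP (subsets sized 1..n):
  {C}: scan cost=250, card=250
  {B}: scan cost=60, card=60
  {A}: scan cost=60, card=60
  {BC}: card=3000; try (B,hash)→1220, (C,merge)→2730, (B,merge)→2920, (C,nl_idx)→3540, (C,hash)→4120, (B,nl_idx)→4750 …(+2); best=1220 via (B,hash)
  {AB}: card=1800; try (B,hash)→840, (A,hash)→840, (B,merge)→900, (A,merge)→900, (B,nl_idx)→2220, (A,nl_idx)→2220 …(+2); best=840 via (B,hash)
  {ABC}: card=90000; try (A,hash)→4940, (C,hash)→6640, (C,merge)→24690, (A,merge)→40640, (C,nl_idx)→105240, (A,nl_idx)→109220 …(+2); best=4940 via (A,hash)

cost=4940; order=C,B,A; methods=hash,hash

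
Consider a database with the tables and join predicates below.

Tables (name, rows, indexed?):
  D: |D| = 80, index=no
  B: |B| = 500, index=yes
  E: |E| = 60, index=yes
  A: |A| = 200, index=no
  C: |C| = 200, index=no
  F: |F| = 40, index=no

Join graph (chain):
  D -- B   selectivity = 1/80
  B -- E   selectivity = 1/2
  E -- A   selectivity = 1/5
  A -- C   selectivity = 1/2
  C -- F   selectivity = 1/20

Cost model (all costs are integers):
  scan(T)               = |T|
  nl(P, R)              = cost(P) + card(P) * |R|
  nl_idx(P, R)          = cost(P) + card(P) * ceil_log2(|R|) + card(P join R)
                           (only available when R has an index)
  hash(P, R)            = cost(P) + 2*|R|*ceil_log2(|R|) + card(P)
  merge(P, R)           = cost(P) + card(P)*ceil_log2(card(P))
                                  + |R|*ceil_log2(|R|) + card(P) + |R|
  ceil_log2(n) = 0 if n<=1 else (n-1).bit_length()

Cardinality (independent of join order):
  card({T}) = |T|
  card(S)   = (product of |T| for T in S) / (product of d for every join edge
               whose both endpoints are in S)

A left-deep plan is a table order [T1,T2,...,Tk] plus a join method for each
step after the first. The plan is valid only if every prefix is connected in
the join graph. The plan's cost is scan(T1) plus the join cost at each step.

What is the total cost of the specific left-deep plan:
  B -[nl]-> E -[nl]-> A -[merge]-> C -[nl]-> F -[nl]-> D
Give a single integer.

step 1: scan B: cost=500, card=500
step 2: join E via nl
    card(P join E) = 500*60/(2) = 15000
    cost = 500 + 500*60 = 30500
step 3: join A via nl
    card(P join A) = 15000*200/(5) = 600000
    cost = 30500 + 15000*200 = 3030500
step 4: join C via merge
    card(P join C) = 600000*200/(2) = 60000000
    cost = 3030500 + 600000*20 + 200*8 + 600000 + 200 = 15632300
step 5: join F via nl
    card(P join F) = 60000000*40/(20) = 120000000
    cost = 15632300 + 60000000*40 = 2415632300
step 6: join D via nl
    card(P join D) = 120000000*80/(80) = 120000000
    cost = 2415632300 + 120000000*80 = 12015632300

12015632300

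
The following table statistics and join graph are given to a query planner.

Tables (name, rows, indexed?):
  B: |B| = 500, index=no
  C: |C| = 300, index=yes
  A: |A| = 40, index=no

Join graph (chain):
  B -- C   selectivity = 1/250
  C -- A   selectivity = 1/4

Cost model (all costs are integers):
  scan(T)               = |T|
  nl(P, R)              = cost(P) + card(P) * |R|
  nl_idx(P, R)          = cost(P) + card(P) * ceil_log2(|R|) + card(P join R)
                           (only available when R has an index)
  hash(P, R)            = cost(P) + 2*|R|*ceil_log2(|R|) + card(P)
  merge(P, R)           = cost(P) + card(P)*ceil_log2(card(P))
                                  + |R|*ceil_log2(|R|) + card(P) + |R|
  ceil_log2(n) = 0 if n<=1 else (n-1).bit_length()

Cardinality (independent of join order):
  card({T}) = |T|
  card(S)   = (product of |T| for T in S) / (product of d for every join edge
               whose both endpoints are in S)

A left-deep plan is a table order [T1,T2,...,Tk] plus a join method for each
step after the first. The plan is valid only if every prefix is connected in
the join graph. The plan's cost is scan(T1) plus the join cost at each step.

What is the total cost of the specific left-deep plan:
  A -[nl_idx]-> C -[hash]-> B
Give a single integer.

step 1: scan A: cost=40, card=40
step 2: join C via nl_idx
    card(P join C) = 40*300/(4) = 3000
    cost = 40 + 40*9 + 3000 = 3400
step 3: join B via hash
    card(P join B) = 3000*500/(250) = 6000
    cost = 3400 + 2*500*9 + 3000 = 15400

15400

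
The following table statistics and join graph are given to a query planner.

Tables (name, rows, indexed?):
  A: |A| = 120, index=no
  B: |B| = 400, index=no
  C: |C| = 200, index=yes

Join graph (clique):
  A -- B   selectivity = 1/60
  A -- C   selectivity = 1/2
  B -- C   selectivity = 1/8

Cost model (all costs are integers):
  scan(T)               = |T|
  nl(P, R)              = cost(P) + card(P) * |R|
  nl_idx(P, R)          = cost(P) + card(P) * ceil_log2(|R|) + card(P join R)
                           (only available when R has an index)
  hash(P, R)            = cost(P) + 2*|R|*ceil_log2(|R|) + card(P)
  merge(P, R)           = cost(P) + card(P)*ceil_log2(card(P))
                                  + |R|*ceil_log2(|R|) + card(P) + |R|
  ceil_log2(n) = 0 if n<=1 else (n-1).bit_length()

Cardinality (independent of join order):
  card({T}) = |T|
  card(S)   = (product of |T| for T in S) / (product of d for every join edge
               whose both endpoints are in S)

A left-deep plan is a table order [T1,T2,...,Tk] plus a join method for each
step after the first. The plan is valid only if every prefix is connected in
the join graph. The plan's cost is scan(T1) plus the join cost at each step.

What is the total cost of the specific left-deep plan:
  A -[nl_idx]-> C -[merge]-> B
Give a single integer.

step 1: scan A: cost=120, card=120
step 2: join C via nl_idx
    card(P join C) = 120*200/(2) = 12000
    cost = 120 + 120*8 + 12000 = 13080
step 3: join B via merge
    card(P join B) = 12000*400/(60*8) = 10000
    cost = 13080 + 12000*14 + 400*9 + 12000 + 400 = 197080

197080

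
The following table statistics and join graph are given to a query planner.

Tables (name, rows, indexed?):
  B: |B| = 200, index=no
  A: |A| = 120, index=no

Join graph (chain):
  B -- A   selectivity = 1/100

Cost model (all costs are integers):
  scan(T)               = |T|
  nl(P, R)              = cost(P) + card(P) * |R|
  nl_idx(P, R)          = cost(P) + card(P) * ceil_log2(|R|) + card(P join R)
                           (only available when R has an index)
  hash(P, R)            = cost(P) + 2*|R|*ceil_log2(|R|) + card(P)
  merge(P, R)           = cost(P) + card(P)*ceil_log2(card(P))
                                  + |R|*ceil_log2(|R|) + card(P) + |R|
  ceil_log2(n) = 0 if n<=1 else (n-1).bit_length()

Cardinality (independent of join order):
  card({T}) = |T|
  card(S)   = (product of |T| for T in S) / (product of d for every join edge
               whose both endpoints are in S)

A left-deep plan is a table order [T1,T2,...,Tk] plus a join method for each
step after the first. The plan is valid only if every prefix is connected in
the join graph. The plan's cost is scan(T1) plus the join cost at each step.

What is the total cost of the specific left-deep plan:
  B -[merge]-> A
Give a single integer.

2960

step 1: scan B: cost=200, card=200
step 2: join A via merge
    card(P join A) = 200*120/(100) = 240
    cost = 200 + 200*8 + 120*7 + 200 + 120 = 2960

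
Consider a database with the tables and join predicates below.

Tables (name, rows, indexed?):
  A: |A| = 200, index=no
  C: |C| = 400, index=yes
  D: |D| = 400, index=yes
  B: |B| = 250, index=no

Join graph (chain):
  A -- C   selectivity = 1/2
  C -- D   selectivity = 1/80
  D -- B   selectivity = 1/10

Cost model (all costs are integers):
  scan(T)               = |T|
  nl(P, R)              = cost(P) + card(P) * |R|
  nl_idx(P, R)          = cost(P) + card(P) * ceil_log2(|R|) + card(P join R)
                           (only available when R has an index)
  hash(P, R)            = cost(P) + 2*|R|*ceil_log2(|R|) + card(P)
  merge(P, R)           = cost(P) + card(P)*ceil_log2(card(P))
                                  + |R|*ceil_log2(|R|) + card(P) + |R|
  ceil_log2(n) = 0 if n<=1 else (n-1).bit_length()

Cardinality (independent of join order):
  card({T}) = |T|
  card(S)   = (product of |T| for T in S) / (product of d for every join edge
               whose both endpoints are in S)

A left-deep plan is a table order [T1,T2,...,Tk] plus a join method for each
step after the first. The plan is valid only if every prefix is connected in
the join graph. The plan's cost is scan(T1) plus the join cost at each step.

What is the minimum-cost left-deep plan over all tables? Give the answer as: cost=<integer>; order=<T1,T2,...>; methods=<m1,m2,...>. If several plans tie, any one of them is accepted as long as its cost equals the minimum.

cost=65200; order=C,D,B,A; methods=nl_idx,hash,hash

Selinger DP (subsets sized 1..n):
  {A}: scan cost=200, card=200
  {C}: scan cost=400, card=400
  {D}: scan cost=400, card=400
  {B}: scan cost=250, card=250
  {AC}: card=40000; try (A,hash)→4000, (C,merge)→6000, (A,merge)→6200, (C,hash)→7600, (C,nl_idx)→42000, (C,nl)→80200 …(+1); best=4000 via (A,hash)
  {CD}: card=2000; try (D,nl_idx)→6000, (C,nl_idx)→6000, (D,hash)→8000, (C,hash)→8000, (D,merge)→8400, (C,merge)→8400 …(+2); best=6000 via (D,nl_idx)
  {BD}: card=10000; try (B,hash)→4800, (D,merge)→6500, (B,merge)→6650, (D,hash)→7700, (D,nl_idx)→12500, (D,nl)→100250 …(+1); best=4800 via (B,hash)
  {ACD}: card=200000; try (A,hash)→11200, (A,merge)→31800, (D,hash)→51200, (A,nl)→406000, (D,nl_idx)→564000, (D,merge)→688000 …(+1); best=11200 via (A,hash)
  {BCD}: card=50000; try (B,hash)→12000, (C,hash)→22000, (B,merge)→32250, (C,nl_idx)→144800, (C,merge)→158800, (B,nl)→506000 …(+1); best=12000 via (B,hash)
  {ABCD}: card=5000000; try (A,hash)→65200, (B,hash)→215200, (A,merge)→863800, (B,merge)→3813450, (A,nl)→10012000, (B,nl)→50011200; best=65200 via (A,hash)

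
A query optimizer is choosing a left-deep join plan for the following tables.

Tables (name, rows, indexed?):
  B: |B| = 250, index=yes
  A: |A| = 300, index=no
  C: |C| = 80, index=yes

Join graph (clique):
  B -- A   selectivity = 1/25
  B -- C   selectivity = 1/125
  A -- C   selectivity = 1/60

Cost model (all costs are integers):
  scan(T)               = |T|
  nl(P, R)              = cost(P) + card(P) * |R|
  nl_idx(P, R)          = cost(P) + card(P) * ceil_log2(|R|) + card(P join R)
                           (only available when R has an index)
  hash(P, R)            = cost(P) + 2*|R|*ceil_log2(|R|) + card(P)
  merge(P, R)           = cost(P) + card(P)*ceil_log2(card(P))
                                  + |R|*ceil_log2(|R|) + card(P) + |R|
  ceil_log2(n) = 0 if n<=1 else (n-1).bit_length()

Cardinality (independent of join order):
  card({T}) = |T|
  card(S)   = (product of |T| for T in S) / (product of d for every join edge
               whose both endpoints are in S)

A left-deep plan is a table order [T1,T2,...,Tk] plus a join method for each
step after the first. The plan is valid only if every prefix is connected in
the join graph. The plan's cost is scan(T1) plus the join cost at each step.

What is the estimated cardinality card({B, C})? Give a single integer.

160

Tables in S: B(250), C(80)
Edges inside S: B-C(d=125)
numerator = 250 * 80 = 20000
denominator = 125 = 125
card(S) = 20000 / 125 = 160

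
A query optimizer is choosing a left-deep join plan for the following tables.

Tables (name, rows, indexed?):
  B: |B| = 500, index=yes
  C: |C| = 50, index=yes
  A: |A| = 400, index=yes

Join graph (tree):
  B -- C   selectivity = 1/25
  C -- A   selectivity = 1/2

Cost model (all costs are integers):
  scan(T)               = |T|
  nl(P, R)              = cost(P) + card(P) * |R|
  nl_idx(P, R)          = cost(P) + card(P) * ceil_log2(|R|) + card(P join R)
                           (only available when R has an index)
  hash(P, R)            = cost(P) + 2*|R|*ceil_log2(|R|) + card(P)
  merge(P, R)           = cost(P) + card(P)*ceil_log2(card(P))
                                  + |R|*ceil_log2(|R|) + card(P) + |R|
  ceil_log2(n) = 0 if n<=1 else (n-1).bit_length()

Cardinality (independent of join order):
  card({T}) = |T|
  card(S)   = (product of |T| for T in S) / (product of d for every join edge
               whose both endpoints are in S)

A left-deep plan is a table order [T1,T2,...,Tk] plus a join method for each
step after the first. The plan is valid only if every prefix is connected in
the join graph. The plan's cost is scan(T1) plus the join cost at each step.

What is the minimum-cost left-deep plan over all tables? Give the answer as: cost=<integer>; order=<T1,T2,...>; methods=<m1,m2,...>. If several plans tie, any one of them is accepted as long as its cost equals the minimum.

cost=9700; order=C,B,A; methods=nl_idx,hash

Selinger DP (subsets sized 1..n):
  {B}: scan cost=500, card=500
  {C}: scan cost=50, card=50
  {A}: scan cost=400, card=400
  {BC}: card=1000; try (B,nl_idx)→1500, (C,hash)→1600, (C,nl_idx)→4500, (B,merge)→5400, (C,merge)→5850, (B,hash)→9100 …(+2); best=1500 via (B,nl_idx)
  {AC}: card=10000; try (C,hash)→1400, (A,merge)→4400, (C,merge)→4750, (A,hash)→7300, (A,nl_idx)→10500, (C,nl_idx)→12800 …(+2); best=1400 via (C,hash)
  {ABC}: card=200000; try (A,hash)→9700, (A,merge)→16500, (B,hash)→20400, (B,merge)→156400, (A,nl_idx)→210500, (B,nl_idx)→291400 …(+2); best=9700 via (A,hash)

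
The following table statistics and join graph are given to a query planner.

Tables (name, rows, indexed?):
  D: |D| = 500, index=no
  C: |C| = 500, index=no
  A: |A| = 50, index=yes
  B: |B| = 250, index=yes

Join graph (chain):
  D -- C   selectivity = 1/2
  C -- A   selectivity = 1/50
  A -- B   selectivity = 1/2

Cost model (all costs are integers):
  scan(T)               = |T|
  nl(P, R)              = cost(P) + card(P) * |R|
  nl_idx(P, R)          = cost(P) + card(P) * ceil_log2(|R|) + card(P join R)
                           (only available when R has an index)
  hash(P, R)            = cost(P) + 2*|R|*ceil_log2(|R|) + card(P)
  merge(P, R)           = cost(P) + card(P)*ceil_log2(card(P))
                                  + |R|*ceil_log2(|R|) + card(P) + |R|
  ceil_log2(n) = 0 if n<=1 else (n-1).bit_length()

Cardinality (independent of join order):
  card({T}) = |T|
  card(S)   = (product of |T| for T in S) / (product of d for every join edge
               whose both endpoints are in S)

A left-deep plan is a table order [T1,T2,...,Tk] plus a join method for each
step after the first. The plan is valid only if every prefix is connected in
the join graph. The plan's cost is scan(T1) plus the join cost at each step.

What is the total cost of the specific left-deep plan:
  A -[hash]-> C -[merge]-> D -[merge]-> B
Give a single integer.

step 1: scan A: cost=50, card=50
step 2: join C via hash
    card(P join C) = 50*500/(50) = 500
    cost = 50 + 2*500*9 + 50 = 9100
step 3: join D via merge
    card(P join D) = 500*500/(2) = 125000
    cost = 9100 + 500*9 + 500*9 + 500 + 500 = 19100
step 4: join B via merge
    card(P join B) = 125000*250/(2) = 15625000
    cost = 19100 + 125000*17 + 250*8 + 125000 + 250 = 2271350

2271350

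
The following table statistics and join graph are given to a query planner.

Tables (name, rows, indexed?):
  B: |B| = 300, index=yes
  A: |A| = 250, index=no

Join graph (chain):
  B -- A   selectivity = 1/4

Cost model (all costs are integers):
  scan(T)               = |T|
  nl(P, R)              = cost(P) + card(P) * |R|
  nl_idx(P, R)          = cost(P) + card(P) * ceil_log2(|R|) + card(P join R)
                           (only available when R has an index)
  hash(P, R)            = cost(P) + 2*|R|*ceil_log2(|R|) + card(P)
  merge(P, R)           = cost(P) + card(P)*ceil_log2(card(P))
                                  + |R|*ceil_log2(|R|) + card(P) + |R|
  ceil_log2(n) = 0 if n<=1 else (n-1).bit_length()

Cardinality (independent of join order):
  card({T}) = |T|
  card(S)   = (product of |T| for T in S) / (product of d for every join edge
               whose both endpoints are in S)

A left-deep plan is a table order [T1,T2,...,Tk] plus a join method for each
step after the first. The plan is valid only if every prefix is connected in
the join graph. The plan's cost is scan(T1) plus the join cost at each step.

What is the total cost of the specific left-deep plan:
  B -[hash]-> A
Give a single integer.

4600

step 1: scan B: cost=300, card=300
step 2: join A via hash
    card(P join A) = 300*250/(4) = 18750
    cost = 300 + 2*250*8 + 300 = 4600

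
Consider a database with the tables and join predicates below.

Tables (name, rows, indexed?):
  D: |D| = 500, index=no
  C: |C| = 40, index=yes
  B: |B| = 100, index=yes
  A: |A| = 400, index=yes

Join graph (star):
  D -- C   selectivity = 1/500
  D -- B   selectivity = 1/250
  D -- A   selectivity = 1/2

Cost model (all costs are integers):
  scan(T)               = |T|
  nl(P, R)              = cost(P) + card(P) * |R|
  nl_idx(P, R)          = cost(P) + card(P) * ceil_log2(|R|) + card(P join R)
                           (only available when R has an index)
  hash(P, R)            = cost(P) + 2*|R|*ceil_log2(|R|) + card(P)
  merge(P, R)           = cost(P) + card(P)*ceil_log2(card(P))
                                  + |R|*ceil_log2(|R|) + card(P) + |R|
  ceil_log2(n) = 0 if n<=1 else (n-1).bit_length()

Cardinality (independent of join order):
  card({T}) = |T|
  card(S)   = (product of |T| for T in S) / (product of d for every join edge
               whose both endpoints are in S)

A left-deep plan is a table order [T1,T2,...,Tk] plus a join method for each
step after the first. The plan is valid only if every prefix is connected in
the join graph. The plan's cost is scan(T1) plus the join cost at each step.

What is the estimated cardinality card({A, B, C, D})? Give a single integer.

Tables in S: A(400), B(100), C(40), D(500)
Edges inside S: D-C(d=500), D-B(d=250), D-A(d=2)
numerator = 400 * 100 * 40 * 500 = 800000000
denominator = 500 * 250 * 2 = 250000
card(S) = 800000000 / 250000 = 3200

3200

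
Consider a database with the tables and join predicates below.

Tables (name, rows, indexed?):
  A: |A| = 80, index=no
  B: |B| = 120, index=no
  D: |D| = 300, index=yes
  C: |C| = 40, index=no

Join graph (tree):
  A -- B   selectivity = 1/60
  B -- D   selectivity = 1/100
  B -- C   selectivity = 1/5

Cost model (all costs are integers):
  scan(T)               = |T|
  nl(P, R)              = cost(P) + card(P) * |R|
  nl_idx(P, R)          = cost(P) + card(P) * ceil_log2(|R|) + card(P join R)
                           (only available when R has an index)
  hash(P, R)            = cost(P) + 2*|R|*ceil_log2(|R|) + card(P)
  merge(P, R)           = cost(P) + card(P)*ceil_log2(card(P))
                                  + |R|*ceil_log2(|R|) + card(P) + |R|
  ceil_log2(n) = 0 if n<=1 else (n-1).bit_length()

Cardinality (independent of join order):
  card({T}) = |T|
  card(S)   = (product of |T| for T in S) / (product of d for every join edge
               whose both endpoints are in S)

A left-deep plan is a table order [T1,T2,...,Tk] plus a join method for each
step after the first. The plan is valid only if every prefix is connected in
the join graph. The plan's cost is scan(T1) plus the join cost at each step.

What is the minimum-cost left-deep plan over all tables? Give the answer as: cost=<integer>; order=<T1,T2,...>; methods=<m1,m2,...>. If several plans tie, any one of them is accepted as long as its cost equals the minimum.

Selinger DP (subsets sized 1..n):
  {A}: scan cost=80, card=80
  {B}: scan cost=120, card=120
  {D}: scan cost=300, card=300
  {C}: scan cost=40, card=40
  {AB}: card=160; try (A,hash)→1360, (B,merge)→1680, (A,merge)→1720, (B,hash)→1840, (B,nl)→9680, (A,nl)→9720; best=1360 via (A,hash)
  {BD}: card=360; try (D,nl_idx)→1560, (B,hash)→2280, (D,merge)→4080, (B,merge)→4260, (D,hash)→5640, (D,nl)→36120 …(+1); best=1560 via (D,nl_idx)
  {BC}: card=960; try (C,hash)→720, (B,merge)→1280, (C,merge)→1360, (B,hash)→1760, (B,nl)→4840, (C,nl)→4920; best=720 via (C,hash)
  {ABD}: card=480; try (A,hash)→3040, (D,nl_idx)→3280, (D,merge)→5800, (A,merge)→5800, (D,hash)→6920, (A,nl)→30360 …(+1); best=3040 via (A,hash)
  {ABC}: card=1280; try (C,hash)→2000, (A,hash)→2800, (C,merge)→3080, (C,nl)→7760, (A,merge)→11920, (A,nl)→77520; best=2000 via (C,hash)
  {BCD}: card=2880; try (C,hash)→2400, (C,merge)→5440, (D,hash)→7080, (D,nl_idx)→12240, (D,merge)→14280, (C,nl)→15960 …(+1); best=2400 via (C,hash)
  {ABCD}: card=3840; try (C,hash)→4000, (A,hash)→6400, (C,merge)→8120, (D,hash)→8680, (D,nl_idx)→17360, (D,merge)→20360 …(+4); best=4000 via (C,hash)

cost=4000; order=B,D,A,C; methods=nl_idx,hash,hash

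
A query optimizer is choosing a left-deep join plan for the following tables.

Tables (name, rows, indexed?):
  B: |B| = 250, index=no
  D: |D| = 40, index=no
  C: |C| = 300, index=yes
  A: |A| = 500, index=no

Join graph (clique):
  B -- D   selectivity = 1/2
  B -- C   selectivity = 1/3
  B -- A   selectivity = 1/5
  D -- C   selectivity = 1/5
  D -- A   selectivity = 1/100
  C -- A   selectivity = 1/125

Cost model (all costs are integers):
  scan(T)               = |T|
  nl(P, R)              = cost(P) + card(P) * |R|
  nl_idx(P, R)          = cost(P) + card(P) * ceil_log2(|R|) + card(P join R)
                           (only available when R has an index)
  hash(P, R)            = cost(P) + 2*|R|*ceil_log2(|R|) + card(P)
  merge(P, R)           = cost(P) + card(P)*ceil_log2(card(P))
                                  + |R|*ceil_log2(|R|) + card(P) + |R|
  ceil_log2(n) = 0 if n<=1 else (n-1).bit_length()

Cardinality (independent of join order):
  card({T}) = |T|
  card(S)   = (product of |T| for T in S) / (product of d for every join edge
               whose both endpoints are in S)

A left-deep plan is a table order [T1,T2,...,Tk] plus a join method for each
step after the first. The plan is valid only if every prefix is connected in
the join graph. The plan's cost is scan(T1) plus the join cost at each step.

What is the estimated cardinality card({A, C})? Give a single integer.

1200

Tables in S: A(500), C(300)
Edges inside S: C-A(d=125)
numerator = 500 * 300 = 150000
denominator = 125 = 125
card(S) = 150000 / 125 = 1200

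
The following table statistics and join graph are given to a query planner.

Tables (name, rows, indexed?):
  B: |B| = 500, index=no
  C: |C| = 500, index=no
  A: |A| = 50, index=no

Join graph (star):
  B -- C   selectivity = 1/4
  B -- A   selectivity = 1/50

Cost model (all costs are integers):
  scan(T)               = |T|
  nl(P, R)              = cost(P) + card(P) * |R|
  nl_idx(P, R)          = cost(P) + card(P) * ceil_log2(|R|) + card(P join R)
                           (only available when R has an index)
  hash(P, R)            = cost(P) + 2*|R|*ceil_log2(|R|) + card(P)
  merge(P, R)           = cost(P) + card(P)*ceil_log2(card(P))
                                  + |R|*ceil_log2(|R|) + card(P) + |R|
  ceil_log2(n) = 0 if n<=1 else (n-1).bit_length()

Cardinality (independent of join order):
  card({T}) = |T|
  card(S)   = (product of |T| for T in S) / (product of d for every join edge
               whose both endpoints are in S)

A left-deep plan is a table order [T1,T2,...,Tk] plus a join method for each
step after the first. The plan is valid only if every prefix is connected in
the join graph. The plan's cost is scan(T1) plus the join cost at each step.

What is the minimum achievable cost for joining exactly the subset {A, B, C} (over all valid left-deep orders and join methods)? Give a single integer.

Selinger DP over subsets of {A,B,C}:
  {B}: scan cost=500, card=500
  {C}: scan cost=500, card=500
  {A}: scan cost=50, card=50
  {BC}: card=62500; try (C,hash)→10000, (B,hash)→10000, (C,merge)→10500, (B,merge)→10500, (C,nl)→250500, (B,nl)→250500; best=10000 via (C,hash)
  {AB}: card=500; try (A,hash)→1600, (B,merge)→5400, (A,merge)→5850, (B,hash)→9100, (B,nl)→25050, (A,nl)→25500; best=1600 via (A,hash)
  {ABC}: card=62500; try (C,hash)→11100, (C,merge)→11600, (A,hash)→73100, (C,nl)→251600, (A,merge)→1072850, (A,nl)→3135000; best=11100 via (C,hash)

11100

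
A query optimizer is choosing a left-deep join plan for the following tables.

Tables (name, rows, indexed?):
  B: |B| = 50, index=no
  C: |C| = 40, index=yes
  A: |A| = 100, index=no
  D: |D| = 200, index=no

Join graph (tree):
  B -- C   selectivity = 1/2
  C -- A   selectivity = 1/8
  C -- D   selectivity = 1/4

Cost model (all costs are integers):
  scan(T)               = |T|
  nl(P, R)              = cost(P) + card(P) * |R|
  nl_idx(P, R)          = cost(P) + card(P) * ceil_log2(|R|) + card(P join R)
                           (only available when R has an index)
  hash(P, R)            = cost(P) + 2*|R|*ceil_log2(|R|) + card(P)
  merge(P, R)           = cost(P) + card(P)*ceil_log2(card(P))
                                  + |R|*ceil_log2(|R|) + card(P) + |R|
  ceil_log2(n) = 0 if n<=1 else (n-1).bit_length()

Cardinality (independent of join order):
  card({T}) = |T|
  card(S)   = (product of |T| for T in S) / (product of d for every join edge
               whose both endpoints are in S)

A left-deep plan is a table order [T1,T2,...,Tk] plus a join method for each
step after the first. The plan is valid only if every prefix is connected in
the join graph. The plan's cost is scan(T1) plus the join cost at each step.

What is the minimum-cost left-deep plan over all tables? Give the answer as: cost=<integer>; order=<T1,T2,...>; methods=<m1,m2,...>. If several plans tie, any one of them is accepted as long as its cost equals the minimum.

cost=17480; order=A,C,B,D; methods=hash,hash,hash

Selinger DP (subsets sized 1..n):
  {B}: scan cost=50, card=50
  {C}: scan cost=40, card=40
  {A}: scan cost=100, card=100
  {D}: scan cost=200, card=200
  {BC}: card=1000; try (C,hash)→580, (B,merge)→670, (C,merge)→680, (B,hash)→680, (C,nl_idx)→1350, (B,nl)→2040 …(+1); best=580 via (C,hash)
  {AC}: card=500; try (C,hash)→680, (A,merge)→1120, (C,merge)→1180, (C,nl_idx)→1200, (A,hash)→1480, (A,nl)→4040 …(+1); best=680 via (C,hash)
  {CD}: card=2000; try (C,hash)→880, (D,merge)→2120, (C,merge)→2280, (D,hash)→3280, (C,nl_idx)→3400, (D,nl)→8040 …(+1); best=880 via (C,hash)
  {ABC}: card=12500; try (B,hash)→1780, (A,hash)→2980, (B,merge)→6030, (A,merge)→12380, (B,nl)→25680, (A,nl)→100580; best=1780 via (B,hash)
  {BCD}: card=50000; try (B,hash)→3480, (D,hash)→4780, (D,merge)→13380, (B,merge)→25230, (B,nl)→100880, (D,nl)→200580; best=3480 via (B,hash)
  {ACD}: card=25000; try (A,hash)→4280, (D,hash)→4380, (D,merge)→7480, (A,merge)→25680, (D,nl)→100680, (A,nl)→200880; best=4280 via (A,hash)
  {ABCD}: card=625000; try (D,hash)→17480, (B,hash)→29880, (A,hash)→54880, (D,merge)→191080, (B,merge)→404630, (A,merge)→854280 …(+3); best=17480 via (D,hash)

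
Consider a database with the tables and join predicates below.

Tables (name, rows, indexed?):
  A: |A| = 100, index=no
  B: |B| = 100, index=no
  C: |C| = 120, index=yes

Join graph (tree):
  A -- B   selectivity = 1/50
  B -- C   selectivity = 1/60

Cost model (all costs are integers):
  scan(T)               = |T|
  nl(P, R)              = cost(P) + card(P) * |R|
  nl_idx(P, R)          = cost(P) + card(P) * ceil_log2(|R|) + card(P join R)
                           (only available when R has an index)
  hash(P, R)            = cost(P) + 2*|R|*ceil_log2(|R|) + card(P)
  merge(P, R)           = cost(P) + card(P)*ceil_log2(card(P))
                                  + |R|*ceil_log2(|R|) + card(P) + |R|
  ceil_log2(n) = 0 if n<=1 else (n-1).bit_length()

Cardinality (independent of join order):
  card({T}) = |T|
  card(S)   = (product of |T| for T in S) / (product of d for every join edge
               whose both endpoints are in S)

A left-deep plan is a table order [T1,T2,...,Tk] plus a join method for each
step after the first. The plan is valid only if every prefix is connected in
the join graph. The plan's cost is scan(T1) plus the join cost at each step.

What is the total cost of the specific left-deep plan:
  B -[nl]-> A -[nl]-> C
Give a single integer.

34100

step 1: scan B: cost=100, card=100
step 2: join A via nl
    card(P join A) = 100*100/(50) = 200
    cost = 100 + 100*100 = 10100
step 3: join C via nl
    card(P join C) = 200*120/(60) = 400
    cost = 10100 + 200*120 = 34100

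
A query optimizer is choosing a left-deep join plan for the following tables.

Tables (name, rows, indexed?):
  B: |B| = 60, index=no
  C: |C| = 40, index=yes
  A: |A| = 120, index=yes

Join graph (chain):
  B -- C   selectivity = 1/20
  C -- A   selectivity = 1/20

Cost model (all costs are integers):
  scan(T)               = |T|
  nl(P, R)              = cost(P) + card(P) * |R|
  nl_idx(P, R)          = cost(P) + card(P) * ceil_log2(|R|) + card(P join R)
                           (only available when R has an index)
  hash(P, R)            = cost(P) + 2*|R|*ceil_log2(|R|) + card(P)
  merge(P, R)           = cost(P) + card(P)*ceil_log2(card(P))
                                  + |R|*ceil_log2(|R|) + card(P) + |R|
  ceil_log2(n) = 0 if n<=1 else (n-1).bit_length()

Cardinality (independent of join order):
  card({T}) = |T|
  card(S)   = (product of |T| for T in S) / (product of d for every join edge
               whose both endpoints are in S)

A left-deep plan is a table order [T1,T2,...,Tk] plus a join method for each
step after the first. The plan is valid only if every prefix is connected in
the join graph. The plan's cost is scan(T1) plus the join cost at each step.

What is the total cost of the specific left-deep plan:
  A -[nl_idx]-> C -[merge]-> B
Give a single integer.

step 1: scan A: cost=120, card=120
step 2: join C via nl_idx
    card(P join C) = 120*40/(20) = 240
    cost = 120 + 120*6 + 240 = 1080
step 3: join B via merge
    card(P join B) = 240*60/(20) = 720
    cost = 1080 + 240*8 + 60*6 + 240 + 60 = 3660

3660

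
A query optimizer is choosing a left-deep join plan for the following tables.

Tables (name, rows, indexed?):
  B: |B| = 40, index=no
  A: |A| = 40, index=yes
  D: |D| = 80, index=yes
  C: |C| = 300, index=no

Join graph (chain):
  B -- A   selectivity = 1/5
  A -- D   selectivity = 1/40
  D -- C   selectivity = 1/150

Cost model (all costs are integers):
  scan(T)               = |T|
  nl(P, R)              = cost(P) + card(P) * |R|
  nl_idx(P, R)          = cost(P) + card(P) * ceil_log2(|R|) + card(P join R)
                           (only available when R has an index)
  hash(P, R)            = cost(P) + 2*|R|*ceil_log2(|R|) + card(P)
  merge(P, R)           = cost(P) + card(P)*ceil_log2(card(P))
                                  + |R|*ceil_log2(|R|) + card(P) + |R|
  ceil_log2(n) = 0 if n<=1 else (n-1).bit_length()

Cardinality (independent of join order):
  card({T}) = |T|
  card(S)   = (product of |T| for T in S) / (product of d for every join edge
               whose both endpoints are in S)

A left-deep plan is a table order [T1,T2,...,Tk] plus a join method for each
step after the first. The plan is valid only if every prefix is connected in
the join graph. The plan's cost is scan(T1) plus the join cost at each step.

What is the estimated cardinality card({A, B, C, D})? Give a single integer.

1280

Tables in S: A(40), B(40), C(300), D(80)
Edges inside S: B-A(d=5), A-D(d=40), D-C(d=150)
numerator = 40 * 40 * 300 * 80 = 38400000
denominator = 5 * 40 * 150 = 30000
card(S) = 38400000 / 30000 = 1280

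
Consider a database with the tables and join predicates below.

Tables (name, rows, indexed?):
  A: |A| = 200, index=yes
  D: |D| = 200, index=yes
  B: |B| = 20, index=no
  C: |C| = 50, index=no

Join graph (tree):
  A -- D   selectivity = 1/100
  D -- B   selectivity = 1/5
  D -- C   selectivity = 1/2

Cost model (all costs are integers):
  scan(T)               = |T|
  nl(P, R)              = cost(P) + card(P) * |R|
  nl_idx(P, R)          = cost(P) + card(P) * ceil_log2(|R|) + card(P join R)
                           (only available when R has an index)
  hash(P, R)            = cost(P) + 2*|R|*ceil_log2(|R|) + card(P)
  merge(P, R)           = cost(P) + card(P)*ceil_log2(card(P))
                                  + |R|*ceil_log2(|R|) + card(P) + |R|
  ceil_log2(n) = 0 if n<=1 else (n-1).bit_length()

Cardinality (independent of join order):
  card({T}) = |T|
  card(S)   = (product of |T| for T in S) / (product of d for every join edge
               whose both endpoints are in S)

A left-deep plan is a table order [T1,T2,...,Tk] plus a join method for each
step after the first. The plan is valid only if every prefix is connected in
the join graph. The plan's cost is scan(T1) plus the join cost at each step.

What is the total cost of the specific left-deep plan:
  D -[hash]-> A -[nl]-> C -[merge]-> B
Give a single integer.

173720

step 1: scan D: cost=200, card=200
step 2: join A via hash
    card(P join A) = 200*200/(100) = 400
    cost = 200 + 2*200*8 + 200 = 3600
step 3: join C via nl
    card(P join C) = 400*50/(2) = 10000
    cost = 3600 + 400*50 = 23600
step 4: join B via merge
    card(P join B) = 10000*20/(5) = 40000
    cost = 23600 + 10000*14 + 20*5 + 10000 + 20 = 173720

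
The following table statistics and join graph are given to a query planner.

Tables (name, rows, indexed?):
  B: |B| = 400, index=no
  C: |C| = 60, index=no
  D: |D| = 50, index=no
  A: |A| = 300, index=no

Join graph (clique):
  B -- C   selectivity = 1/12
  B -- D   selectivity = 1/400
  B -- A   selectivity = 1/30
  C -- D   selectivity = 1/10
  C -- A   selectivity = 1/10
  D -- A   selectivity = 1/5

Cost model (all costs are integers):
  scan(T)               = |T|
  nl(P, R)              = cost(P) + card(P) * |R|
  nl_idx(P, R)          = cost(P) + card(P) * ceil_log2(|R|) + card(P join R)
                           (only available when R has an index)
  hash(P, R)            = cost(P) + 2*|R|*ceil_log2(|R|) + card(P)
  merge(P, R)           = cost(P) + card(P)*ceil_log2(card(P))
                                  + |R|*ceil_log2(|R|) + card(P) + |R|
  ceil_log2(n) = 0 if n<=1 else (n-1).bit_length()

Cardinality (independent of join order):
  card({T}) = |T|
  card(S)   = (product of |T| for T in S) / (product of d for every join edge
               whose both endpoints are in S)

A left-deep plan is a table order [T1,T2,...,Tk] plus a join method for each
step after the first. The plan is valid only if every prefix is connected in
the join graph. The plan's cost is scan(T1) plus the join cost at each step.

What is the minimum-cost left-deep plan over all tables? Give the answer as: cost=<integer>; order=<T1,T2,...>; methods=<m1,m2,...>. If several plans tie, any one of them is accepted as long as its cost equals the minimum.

cost=5320; order=B,D,C,A; methods=hash,hash,merge

Selinger DP (subsets sized 1..n):
  {B}: scan cost=400, card=400
  {C}: scan cost=60, card=60
  {D}: scan cost=50, card=50
  {A}: scan cost=300, card=300
  {BC}: card=2000; try (C,hash)→1520, (B,merge)→4480, (C,merge)→4820, (B,hash)→7320, (B,nl)→24060, (C,nl)→24400; best=1520 via (C,hash)
  {BD}: card=50; try (D,hash)→1400, (B,merge)→4400, (D,merge)→4750, (B,hash)→7300, (B,nl)→20050, (D,nl)→20400; best=1400 via (D,hash)
  {AB}: card=4000; try (A,hash)→6200, (B,merge)→7300, (A,merge)→7400, (B,hash)→7800, (B,nl)→120300, (A,nl)→120400; best=6200 via (A,hash)
  {CD}: card=300; try (D,hash)→720, (C,hash)→820, (C,merge)→820, (D,merge)→830, (C,nl)→3050, (D,nl)→3060; best=720 via (D,hash)
  {AC}: card=1800; try (C,hash)→1320, (A,merge)→3480, (C,merge)→3720, (A,hash)→5520, (A,nl)→18060, (C,nl)→18300; best=1320 via (C,hash)
  {AD}: card=3000; try (D,hash)→1200, (A,merge)→3400, (D,merge)→3650, (A,hash)→5500, (A,nl)→15050, (D,nl)→15300; best=1200 via (D,hash)
  {BCD}: card=25; try (C,hash)→2170, (C,merge)→2170, (D,hash)→4120, (C,nl)→4400, (B,merge)→7720, (B,hash)→8220 …(+3); best=2170 via (C,hash)
  {ABC}: card=2000; try (A,hash)→8920, (B,hash)→10320, (C,hash)→10920, (B,merge)→26920, (A,merge)→28520, (C,merge)→58620 …(+3); best=8920 via (A,hash)
  {ABD}: card=100; try (A,merge)→4750, (A,hash)→6850, (D,hash)→10800, (B,hash)→11400, (A,nl)→16400, (B,merge)→44200 …(+3); best=4750 via (A,merge)
  {ACD}: card=1800; try (D,hash)→3720, (C,hash)→4920, (A,hash)→6420, (A,merge)→6720, (D,merge)→23270, (C,merge)→40620 …(+3); best=3720 via (D,hash)
  {ABCD}: card=5; try (A,merge)→5320, (C,hash)→5570, (C,merge)→5970, (A,hash)→7595, (A,nl)→9670, (C,nl)→10750 …(+6); best=5320 via (A,merge)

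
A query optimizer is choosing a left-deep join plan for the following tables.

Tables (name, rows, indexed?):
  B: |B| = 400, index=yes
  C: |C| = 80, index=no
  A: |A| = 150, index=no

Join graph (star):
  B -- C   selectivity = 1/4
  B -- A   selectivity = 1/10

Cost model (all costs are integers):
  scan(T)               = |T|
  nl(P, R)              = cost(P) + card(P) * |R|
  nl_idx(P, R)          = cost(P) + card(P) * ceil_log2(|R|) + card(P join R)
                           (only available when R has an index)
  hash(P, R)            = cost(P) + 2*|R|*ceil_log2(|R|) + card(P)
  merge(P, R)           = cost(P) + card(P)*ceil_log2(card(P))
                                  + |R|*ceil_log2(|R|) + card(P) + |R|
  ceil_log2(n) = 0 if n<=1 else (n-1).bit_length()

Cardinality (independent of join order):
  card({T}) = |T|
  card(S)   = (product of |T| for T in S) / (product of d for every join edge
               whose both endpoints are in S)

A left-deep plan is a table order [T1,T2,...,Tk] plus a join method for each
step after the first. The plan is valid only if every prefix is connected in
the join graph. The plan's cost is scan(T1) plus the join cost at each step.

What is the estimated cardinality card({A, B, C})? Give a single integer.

Tables in S: A(150), B(400), C(80)
Edges inside S: B-C(d=4), B-A(d=10)
numerator = 150 * 400 * 80 = 4800000
denominator = 4 * 10 = 40
card(S) = 4800000 / 40 = 120000

120000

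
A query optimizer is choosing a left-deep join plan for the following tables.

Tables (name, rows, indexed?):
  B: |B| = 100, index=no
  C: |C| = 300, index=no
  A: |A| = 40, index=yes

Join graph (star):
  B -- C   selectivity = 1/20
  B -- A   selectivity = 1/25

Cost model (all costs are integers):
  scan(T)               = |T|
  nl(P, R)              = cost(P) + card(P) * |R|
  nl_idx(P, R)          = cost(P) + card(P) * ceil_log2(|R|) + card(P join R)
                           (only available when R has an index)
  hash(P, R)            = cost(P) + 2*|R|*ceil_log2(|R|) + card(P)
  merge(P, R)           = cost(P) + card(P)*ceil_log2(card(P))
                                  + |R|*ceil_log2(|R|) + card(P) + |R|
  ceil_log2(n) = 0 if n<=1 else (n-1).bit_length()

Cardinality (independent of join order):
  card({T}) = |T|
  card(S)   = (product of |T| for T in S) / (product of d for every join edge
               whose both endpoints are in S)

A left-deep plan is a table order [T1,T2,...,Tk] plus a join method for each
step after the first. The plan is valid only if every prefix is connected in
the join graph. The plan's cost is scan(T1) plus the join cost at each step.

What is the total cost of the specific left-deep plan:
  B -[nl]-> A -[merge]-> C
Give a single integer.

step 1: scan B: cost=100, card=100
step 2: join A via nl
    card(P join A) = 100*40/(25) = 160
    cost = 100 + 100*40 = 4100
step 3: join C via merge
    card(P join C) = 160*300/(20) = 2400
    cost = 4100 + 160*8 + 300*9 + 160 + 300 = 8540

8540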